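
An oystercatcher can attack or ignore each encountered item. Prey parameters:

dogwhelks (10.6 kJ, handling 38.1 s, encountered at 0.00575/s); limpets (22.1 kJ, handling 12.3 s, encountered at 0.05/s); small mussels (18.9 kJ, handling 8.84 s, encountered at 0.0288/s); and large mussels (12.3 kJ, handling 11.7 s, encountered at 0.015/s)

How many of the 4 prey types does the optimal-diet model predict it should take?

3

Rank by E/h (kJ/s): small mussels 2.14, limpets 1.8, large mussels 1.05, dogwhelks 0.278. Include each in turn until the next type's E/h falls below the running intake rate.
Rate on top 1: 0.4339. limpets: 1.8 > 0.4339 → include.
Rate on top 2: 0.8822. large mussels: 1.05 > 0.8822 → include.
Rate on top 3: 0.8967. dogwhelks: 0.278 < 0.8967 → exclude; stop.
Optimal diet: small mussels, limpets, large mussels — 3 of 4 types.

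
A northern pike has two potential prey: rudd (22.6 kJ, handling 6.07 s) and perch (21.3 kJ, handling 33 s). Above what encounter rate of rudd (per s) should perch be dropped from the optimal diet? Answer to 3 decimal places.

0.035 per s

At the threshold, the rate on rudd alone equals the profitability of perch: λ·22.6/(1 + λ·6.07) = 21.3/33 = 0.6455.
Rearranging, λ(22.6 − 0.6455×6.07) = 0.6455, so λ = 0.6455/18.68 = 0.03455 per s.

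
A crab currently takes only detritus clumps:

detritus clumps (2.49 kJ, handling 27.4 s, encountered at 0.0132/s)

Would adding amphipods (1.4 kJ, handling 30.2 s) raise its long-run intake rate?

Yes

Current rate: (0.0132×2.49)/(1 + 0.0132×27.4) = 0.02414 kJ/s.
amphipods: E/h = 1.4/30.2 = 0.04636 kJ/s.
0.04636 > 0.02414, so adding amphipods raises the average — include it.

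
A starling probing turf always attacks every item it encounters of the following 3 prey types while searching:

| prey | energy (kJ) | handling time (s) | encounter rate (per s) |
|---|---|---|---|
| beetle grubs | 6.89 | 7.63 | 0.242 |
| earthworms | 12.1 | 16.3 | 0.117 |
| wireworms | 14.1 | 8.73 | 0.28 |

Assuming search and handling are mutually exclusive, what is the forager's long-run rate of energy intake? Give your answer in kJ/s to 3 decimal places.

0.977 kJ/s

Energy encountered per unit search time: 0.242×6.89 + 0.117×12.1 + 0.28×14.1 = 7.031 kJ/s.
Handling time per unit search time: 0.242×7.63 + 0.117×16.3 + 0.28×8.73 = 6.198.
Rate = 7.031/(1 + 6.198) = 0.9768 kJ/s.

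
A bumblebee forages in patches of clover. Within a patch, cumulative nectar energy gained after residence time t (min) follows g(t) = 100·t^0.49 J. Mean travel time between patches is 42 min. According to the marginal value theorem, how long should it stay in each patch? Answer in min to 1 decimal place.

40.4 min

Optimal t* satisfies g'(t*) = g(t*)/(T + t*).
g'(t) = 0.49·100·t^-0.51. Setting 0.49·100·t^-0.51 = 100·t^0.49/(42+t) gives 0.49(42+t) = t, so 0.51·t = 0.49×42.
t* = 0.49×42/0.51 = 40.35 min.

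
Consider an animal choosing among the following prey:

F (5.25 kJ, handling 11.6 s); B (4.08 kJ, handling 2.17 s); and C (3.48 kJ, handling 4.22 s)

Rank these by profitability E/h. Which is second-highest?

Profitability E/h (kJ/s): F = 5.25/11.6 = 0.453, B = 4.08/2.17 = 1.88, C = 3.48/4.22 = 0.825.
Ranked: B > C > F.

C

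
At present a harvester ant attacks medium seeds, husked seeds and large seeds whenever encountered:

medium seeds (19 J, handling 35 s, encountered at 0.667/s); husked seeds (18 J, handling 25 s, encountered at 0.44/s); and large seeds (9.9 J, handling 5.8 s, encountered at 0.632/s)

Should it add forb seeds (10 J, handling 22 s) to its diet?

No

On medium seeds, husked seeds and large seeds alone, R = ΣλE/(1+Σλh) = 26.85/39.01 = 0.6883 J/s.
Profitability of forb seeds: 10/22 = 0.4545 J/s.
0.4545 < 0.6883, so adding forb seeds would lower the average — exclude it.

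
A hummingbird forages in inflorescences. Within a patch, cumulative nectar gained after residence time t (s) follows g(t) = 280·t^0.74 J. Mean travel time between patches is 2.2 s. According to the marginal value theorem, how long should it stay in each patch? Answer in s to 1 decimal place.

6.3 s

By the marginal value theorem, leave when the instantaneous gain rate g'(t) equals the habitat-wide average g(t)/(T + t).
g'(t) = 0.74·280·t^-0.26. Setting 0.74·280·t^-0.26 = 280·t^0.74/(2.2+t) gives 0.74(2.2+t) = t, so 0.26·t = 0.74×2.2.
t* = 0.74×2.2/0.26 = 6.262 s.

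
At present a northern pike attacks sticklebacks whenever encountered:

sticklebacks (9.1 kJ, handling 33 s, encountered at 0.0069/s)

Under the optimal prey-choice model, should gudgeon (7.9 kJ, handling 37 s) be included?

Yes

Current rate: (0.0069×9.1)/(1 + 0.0069×33) = 0.05114 kJ/s.
gudgeon: E/h = 7.9/37 = 0.2135 kJ/s.
0.2135 > 0.05114, so adding gudgeon raises the average — include it.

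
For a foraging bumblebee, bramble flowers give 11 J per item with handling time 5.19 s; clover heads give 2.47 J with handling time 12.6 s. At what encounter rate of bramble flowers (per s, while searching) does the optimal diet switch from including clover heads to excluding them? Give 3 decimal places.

0.020 per s

Drop clover heads once their profitability E₂/h₂ falls below the rate achievable on bramble flowers alone: E₂/h₂ = λE₁/(1 + λh₁).
Solve for λ: λE₁h₂ = E₂(1 + λh₁) → λ(E₁h₂ − E₂h₁) = E₂ → λ = E₂/(E₁h₂ − E₂h₁).
λ = 2.47/(11×12.6 − 2.47×5.19) = 2.47/125.8 = 0.01964 per s.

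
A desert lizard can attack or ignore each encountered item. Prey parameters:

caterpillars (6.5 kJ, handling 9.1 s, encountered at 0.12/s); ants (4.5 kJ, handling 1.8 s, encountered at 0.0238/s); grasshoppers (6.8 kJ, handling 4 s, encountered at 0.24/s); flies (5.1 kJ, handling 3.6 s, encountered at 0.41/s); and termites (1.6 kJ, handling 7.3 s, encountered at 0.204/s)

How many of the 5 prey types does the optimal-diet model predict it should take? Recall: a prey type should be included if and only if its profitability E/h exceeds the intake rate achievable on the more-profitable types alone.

3

E/h in descending order: ants 2.5, grasshoppers 1.7, flies 1.42, caterpillars 0.714, termites 0.219 kJ/s. The optimal diet is the largest prefix of this list for which every included type satisfies E_i/h_i > R on the types above it.
Rate on top 1: 0.1027. grasshoppers: 1.7 > 0.1027 → include.
Rate on top 2: 0.8683. flies: 1.42 > 0.8683 → include.
Rate on top 3: 1.101. caterpillars: 0.714 < 1.101 → exclude; stop.
Optimal diet: ants, grasshoppers, flies — 3 of 5 types.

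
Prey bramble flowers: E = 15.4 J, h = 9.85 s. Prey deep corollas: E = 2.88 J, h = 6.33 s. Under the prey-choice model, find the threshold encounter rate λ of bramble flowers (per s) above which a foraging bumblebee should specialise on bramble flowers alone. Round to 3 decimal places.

At the threshold, the rate on bramble flowers alone equals the profitability of deep corollas: λ·15.4/(1 + λ·9.85) = 2.88/6.33 = 0.455.
Rearranging, λ(15.4 − 0.455×9.85) = 0.455, so λ = 0.455/10.92 = 0.04167 per s.

0.042 per s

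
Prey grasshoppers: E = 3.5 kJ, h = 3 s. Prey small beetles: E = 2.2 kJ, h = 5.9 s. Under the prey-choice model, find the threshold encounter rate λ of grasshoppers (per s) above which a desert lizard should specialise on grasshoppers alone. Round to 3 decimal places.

At the threshold, the rate on grasshoppers alone equals the profitability of small beetles: λ·3.5/(1 + λ·3) = 2.2/5.9 = 0.3729.
Rearranging, λ(3.5 − 0.3729×3) = 0.3729, so λ = 0.3729/2.381 = 0.1566 per s.

0.157 per s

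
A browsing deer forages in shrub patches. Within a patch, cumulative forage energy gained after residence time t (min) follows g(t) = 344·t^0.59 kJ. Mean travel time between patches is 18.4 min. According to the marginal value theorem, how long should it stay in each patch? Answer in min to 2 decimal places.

26.48 min

Maximise g(t)/(T+t): set derivative to zero → g'(t)(T+t) = g(t).
g'(t) = 0.59·344·t^-0.41. Setting 0.59·344·t^-0.41 = 344·t^0.59/(18.4+t) gives 0.59(18.4+t) = t, so 0.41·t = 0.59×18.4.
t* = 0.59×18.4/0.41 = 26.48 min.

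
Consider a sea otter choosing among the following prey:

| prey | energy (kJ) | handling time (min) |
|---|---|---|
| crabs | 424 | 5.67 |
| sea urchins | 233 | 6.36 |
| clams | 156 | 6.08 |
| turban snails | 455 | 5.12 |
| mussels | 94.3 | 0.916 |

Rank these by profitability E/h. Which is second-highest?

Profitability E/h (kJ/min): crabs = 424/5.67 = 74.8, sea urchins = 233/6.36 = 36.6, clams = 156/6.08 = 25.7, turban snails = 455/5.12 = 88.9, mussels = 94.3/0.916 = 103.
Ranked: mussels > turban snails > crabs > sea urchins > clams.

turban snails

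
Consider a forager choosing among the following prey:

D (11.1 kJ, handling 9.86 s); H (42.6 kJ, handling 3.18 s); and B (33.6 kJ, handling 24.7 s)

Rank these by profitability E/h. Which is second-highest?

B

Profitability E/h (kJ/s): D = 11.1/9.86 = 1.13, H = 42.6/3.18 = 13.4, B = 33.6/24.7 = 1.36.
Ranked: H > B > D.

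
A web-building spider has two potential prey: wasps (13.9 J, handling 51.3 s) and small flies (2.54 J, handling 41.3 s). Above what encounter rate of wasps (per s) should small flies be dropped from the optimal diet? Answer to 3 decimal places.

0.006 per s

The zero-one rule: include small flies iff E₂/h₂ > λE₁/(1+λh₁). Equality gives the switch point.
λE₁h₂ = E₂ + λE₂h₁ ⇒ λ = E₂/(E₁h₂ − E₂h₁) = 2.54/(574.1 − 130.3) = 0.005724 per s.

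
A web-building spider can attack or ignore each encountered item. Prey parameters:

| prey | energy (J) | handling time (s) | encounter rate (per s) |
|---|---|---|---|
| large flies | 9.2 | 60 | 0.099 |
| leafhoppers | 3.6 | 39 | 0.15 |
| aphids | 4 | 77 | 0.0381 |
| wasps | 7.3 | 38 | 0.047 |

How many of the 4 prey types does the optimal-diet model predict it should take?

Rank by E/h (J/s): wasps 0.192, large flies 0.153, leafhoppers 0.0923, aphids 0.0519. Include each in turn until the next type's E/h falls below the running intake rate.
Rate on top 1: 0.1232. large flies: 0.153 > 0.1232 → include.
Rate on top 2: 0.1437. leafhoppers: 0.0923 < 0.1437 → exclude; stop.
Optimal diet: wasps, large flies — 2 of 4 types.

2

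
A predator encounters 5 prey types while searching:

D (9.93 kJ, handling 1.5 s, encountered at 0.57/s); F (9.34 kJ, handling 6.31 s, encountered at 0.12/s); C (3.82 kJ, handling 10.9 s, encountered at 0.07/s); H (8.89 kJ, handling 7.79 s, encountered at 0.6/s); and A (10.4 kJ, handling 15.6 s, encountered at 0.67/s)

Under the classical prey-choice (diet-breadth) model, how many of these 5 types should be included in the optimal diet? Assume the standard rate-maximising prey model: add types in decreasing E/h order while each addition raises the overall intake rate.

1

Profitabilities (E/h, kJ/s): D 6.62, F 1.48, H 1.14, A 0.667, C 0.35. Add prey in this order while the next type's profitability exceeds the intake rate on those already taken.
Rate on top 1: 3.051. F: 1.48 < 3.051 → exclude; stop.
Optimal diet: D — 1 of 5 types.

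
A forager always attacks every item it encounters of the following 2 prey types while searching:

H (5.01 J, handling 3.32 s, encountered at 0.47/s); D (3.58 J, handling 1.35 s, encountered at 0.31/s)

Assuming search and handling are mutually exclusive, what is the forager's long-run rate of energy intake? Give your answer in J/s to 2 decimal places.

Energy encountered per unit search time: 0.47×5.01 + 0.31×3.58 = 3.465 J/s.
Handling time per unit search time: 0.47×3.32 + 0.31×1.35 = 1.979.
Rate = 3.465/(1 + 1.979) = 1.163 J/s.

1.16 J/s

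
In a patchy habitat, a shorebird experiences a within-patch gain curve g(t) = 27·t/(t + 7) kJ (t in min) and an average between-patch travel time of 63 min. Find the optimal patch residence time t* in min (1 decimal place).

21.0 min

Optimal t* satisfies g'(t*) = g(t*)/(T + t*).
g'(t) = 27·7/(t + 7)². Setting 27·7/(t+7)² = 27t/[(t+7)(63+t)] gives 7(63+t) = t(t+7), so t² = 7×63 = 441.
t* = √441 = 21 min.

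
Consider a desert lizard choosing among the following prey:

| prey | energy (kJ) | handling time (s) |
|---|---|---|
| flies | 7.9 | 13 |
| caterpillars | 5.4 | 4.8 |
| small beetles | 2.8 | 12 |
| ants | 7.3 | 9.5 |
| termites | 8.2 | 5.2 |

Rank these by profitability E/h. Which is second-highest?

caterpillars

In descending order of E/h:
termites: 8.2/5.2 = 1.58 kJ/s
caterpillars: 5.4/4.8 = 1.13 kJ/s
ants: 7.3/9.5 = 0.768 kJ/s
flies: 7.9/13 = 0.608 kJ/s
small beetles: 2.8/12 = 0.233 kJ/s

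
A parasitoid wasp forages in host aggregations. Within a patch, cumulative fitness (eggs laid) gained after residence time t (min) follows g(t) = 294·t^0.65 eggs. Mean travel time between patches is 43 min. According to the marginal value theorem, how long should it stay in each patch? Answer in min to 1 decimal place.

Optimal t* satisfies g'(t*) = g(t*)/(T + t*).
g'(t) = 0.65·294·t^-0.35. Setting 0.65·294·t^-0.35 = 294·t^0.65/(43+t) gives 0.65(43+t) = t, so 0.35·t = 0.65×43.
t* = 0.65×43/0.35 = 79.86 min.

79.9 min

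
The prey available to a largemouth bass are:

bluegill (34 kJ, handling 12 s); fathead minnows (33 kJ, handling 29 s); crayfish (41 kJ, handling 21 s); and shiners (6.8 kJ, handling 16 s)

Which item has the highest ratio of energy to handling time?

In descending order of E/h:
bluegill: 34/12 = 2.83 kJ/s
crayfish: 41/21 = 1.95 kJ/s
fathead minnows: 33/29 = 1.14 kJ/s
shiners: 6.8/16 = 0.425 kJ/s

bluegill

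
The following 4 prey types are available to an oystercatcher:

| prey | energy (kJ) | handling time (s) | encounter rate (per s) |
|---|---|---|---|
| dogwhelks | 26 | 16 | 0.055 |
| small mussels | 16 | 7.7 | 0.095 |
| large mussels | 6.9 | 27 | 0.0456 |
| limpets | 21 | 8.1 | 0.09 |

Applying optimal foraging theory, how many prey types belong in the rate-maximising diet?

Profitabilities (E/h, kJ/s): limpets 2.59, small mussels 2.08, dogwhelks 1.62, large mussels 0.256. Add prey in this order while the next type's profitability exceeds the intake rate on those already taken.
Rate on top 1: 1.093. small mussels: 2.08 > 1.093 → include.
Rate on top 2: 1.386. dogwhelks: 1.62 > 1.386 → include.
Rate on top 3: 1.449. large mussels: 0.256 < 1.449 → exclude; stop.
Optimal diet: limpets, small mussels, dogwhelks — 3 of 4 types.

3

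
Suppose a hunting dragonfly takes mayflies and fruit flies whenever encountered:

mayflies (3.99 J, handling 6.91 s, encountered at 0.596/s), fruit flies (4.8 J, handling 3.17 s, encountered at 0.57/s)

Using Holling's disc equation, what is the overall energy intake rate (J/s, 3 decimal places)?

R = Σλ_iE_i / (1 + Σλ_ih_i)
Numerator: 0.596×3.99 + 0.57×4.8 = 5.114
Denominator: 1 + 0.596×6.91 + 0.57×3.17 = 6.925
R = 5.114/6.925 = 0.7385 J/s

0.738 J/s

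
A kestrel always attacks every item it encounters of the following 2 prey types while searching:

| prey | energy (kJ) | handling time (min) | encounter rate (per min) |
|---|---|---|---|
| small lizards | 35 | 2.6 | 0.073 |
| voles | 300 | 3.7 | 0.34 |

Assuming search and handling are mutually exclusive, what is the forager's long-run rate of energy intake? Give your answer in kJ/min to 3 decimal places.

42.714 kJ/min

Energy encountered per unit search time: 0.073×35 + 0.34×300 = 104.6 kJ/min.
Handling time per unit search time: 0.073×2.6 + 0.34×3.7 = 1.448.
Rate = 104.6/(1 + 1.448) = 42.71 kJ/min.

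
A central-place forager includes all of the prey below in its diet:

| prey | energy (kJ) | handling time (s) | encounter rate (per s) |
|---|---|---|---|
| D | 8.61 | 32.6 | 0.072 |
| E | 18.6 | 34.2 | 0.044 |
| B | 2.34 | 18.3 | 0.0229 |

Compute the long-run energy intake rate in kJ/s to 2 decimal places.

0.28 kJ/s

R = Σλ_iE_i / (1 + Σλ_ih_i)
Numerator: 0.072×8.61 + 0.044×18.6 + 0.0229×2.34 = 1.492
Denominator: 1 + 0.072×32.6 + 0.044×34.2 + 0.0229×18.3 = 5.271
R = 1.492/5.271 = 0.283 kJ/s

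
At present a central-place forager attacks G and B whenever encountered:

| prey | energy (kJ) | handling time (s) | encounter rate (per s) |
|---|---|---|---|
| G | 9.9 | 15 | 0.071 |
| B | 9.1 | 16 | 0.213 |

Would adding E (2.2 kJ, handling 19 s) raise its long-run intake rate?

No

On G and B alone, R = ΣλE/(1+Σλh) = 2.641/5.473 = 0.4826 kJ/s.
Profitability of E: 2.2/19 = 0.1158 kJ/s.
0.1158 < 0.4826, so adding E would lower the average — exclude it.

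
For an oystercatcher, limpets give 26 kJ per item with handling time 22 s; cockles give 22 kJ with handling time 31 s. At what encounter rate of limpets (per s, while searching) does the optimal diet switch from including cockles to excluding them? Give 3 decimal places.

The zero-one rule: include cockles iff E₂/h₂ > λE₁/(1+λh₁). Equality gives the switch point.
λE₁h₂ = E₂ + λE₂h₁ ⇒ λ = E₂/(E₁h₂ − E₂h₁) = 22/(806 − 484) = 0.06832 per s.

0.068 per s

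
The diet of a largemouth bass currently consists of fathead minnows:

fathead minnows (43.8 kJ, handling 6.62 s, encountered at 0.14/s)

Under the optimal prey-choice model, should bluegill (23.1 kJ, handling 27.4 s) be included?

On fathead minnows alone, R = ΣλE/(1+Σλh) = 6.132/1.927 = 3.182 kJ/s.
Profitability of bluegill: 23.1/27.4 = 0.8431 kJ/s.
0.8431 < 3.182, so adding bluegill would lower the average — exclude it.

No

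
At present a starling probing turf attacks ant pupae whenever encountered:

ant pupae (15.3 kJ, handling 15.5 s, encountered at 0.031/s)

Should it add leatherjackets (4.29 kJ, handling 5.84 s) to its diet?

Yes

On ant pupae alone, R = ΣλE/(1+Σλh) = 0.4743/1.48 = 0.3204 kJ/s.
leatherjackets: E/h = 4.29/5.84 = 0.7346 kJ/s.
0.7346 > 0.3204, so adding leatherjackets raises the average — include it.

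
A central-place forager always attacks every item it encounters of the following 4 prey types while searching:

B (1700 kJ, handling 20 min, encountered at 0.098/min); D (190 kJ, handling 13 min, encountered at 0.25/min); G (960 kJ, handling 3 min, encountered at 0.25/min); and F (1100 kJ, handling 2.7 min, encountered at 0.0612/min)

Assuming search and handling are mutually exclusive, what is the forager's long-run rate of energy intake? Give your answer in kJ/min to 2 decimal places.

73.18 kJ/min

Energy encountered per unit search time: 0.098×1700 + 0.25×190 + 0.25×960 + 0.0612×1100 = 521.4 kJ/min.
Handling time per unit search time: 0.098×20 + 0.25×13 + 0.25×3 + 0.0612×2.7 = 6.125.
Rate = 521.4/(1 + 6.125) = 73.18 kJ/min.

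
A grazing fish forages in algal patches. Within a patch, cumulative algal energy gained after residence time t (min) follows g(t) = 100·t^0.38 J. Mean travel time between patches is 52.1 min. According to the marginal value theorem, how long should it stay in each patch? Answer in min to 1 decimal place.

By the marginal value theorem, leave when the instantaneous gain rate g'(t) equals the habitat-wide average g(t)/(T + t).
g'(t) = 0.38·100·t^-0.62. Setting 0.38·100·t^-0.62 = 100·t^0.38/(52.1+t) gives 0.38(52.1+t) = t, so 0.62·t = 0.38×52.1.
t* = 0.38×52.1/0.62 = 31.93 min.

31.9 min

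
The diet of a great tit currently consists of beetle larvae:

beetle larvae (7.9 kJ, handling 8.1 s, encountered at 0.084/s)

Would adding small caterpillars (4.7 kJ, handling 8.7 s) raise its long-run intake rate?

Yes

Intake rate on the current diet: R = (0.084×7.9) / (1 + 0.084×8.1) = 0.6636/1.68 = 0.3949 kJ/s.
Profitability of small caterpillars: 4.7/8.7 = 0.5402 kJ/s.
Since 0.5402 > R, including small caterpillars increases the long-run rate.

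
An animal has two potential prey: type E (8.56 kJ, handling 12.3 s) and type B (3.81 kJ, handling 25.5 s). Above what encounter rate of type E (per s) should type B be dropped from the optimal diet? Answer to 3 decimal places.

Drop type B once their profitability E₂/h₂ falls below the rate achievable on type E alone: E₂/h₂ = λE₁/(1 + λh₁).
Solve for λ: λE₁h₂ = E₂(1 + λh₁) → λ(E₁h₂ − E₂h₁) = E₂ → λ = E₂/(E₁h₂ − E₂h₁).
λ = 3.81/(8.56×25.5 − 3.81×12.3) = 3.81/171.4 = 0.02223 per s.

0.022 per s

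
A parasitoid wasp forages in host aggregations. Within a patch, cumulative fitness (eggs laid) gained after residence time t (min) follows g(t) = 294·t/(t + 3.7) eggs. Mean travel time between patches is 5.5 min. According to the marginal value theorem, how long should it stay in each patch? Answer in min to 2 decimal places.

4.51 min

By the marginal value theorem, leave when the instantaneous gain rate g'(t) equals the habitat-wide average g(t)/(T + t).
g'(t) = 294·3.7/(t + 3.7)². Setting 294·3.7/(t+3.7)² = 294t/[(t+3.7)(5.5+t)] gives 3.7(5.5+t) = t(t+3.7), so t² = 3.7×5.5 = 20.35.
t* = √20.35 = 4.511 min.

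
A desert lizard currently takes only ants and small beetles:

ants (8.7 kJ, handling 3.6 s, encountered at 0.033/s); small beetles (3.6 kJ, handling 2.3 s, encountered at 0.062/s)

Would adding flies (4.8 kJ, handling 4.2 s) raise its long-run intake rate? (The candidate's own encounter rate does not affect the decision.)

On ants and small beetles alone, R = ΣλE/(1+Σλh) = 0.5103/1.261 = 0.4046 kJ/s.
Profitability of flies: 4.8/4.2 = 1.143 kJ/s.
Since 1.143 > R, including flies increases the long-run rate.

Yes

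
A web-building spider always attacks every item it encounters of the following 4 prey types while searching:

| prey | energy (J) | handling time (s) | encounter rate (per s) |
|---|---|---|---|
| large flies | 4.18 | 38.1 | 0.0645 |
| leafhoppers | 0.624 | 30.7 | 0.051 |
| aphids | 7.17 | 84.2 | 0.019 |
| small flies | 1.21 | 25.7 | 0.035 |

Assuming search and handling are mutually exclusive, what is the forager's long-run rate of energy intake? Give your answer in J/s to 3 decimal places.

Energy encountered per unit search time: 0.0645×4.18 + 0.051×0.624 + 0.019×7.17 + 0.035×1.21 = 0.48 J/s.
Handling time per unit search time: 0.0645×38.1 + 0.051×30.7 + 0.019×84.2 + 0.035×25.7 = 6.522.
Rate = 0.48/(1 + 6.522) = 0.06381 J/s.

0.064 J/s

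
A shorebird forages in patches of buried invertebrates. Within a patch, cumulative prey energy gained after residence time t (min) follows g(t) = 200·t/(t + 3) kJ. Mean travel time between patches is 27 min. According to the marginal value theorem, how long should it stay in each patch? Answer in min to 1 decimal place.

Maximise g(t)/(T+t): set derivative to zero → g'(t)(T+t) = g(t).
g'(t) = 200·3/(t + 3)². Setting 200·3/(t+3)² = 200t/[(t+3)(27+t)] gives 3(27+t) = t(t+3), so t² = 3×27 = 81.
t* = √81 = 9 min.

9.0 min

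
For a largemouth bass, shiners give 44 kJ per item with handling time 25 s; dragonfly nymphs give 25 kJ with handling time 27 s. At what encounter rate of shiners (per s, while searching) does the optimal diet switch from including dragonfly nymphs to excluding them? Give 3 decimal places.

At the threshold, the rate on shiners alone equals the profitability of dragonfly nymphs: λ·44/(1 + λ·25) = 25/27 = 0.9259.
Rearranging, λ(44 − 0.9259×25) = 0.9259, so λ = 0.9259/20.85 = 0.0444 per s.

0.044 per s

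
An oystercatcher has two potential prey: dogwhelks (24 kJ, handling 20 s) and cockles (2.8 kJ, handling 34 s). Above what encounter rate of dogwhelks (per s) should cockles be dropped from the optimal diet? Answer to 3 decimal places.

The zero-one rule: include cockles iff E₂/h₂ > λE₁/(1+λh₁). Equality gives the switch point.
λE₁h₂ = E₂ + λE₂h₁ ⇒ λ = E₂/(E₁h₂ − E₂h₁) = 2.8/(816 − 56) = 0.003684 per s.

0.004 per s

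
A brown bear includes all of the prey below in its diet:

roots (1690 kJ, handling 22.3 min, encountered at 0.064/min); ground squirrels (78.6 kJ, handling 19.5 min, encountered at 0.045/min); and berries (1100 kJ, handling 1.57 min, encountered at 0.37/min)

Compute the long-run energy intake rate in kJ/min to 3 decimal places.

133.492 kJ/min

R = (0.064×1690 + 0.045×78.6 + 0.37×1100) / (1 + 0.064×22.3 + 0.045×19.5 + 0.37×1.57) = 518.7/3.886 = 133.5 kJ/min.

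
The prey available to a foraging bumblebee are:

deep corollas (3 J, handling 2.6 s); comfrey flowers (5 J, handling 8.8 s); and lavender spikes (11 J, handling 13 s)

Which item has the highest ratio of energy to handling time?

In descending order of E/h:
deep corollas: 3/2.6 = 1.15 J/s
lavender spikes: 11/13 = 0.846 J/s
comfrey flowers: 5/8.8 = 0.568 J/s

deep corollas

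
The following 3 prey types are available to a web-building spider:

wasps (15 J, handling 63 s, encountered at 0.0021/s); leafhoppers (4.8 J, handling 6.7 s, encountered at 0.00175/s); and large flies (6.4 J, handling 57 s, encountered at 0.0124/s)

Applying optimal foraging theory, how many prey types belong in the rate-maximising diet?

Rank by E/h (J/s): leafhoppers 0.716, wasps 0.238, large flies 0.112. Include each in turn until the next type's E/h falls below the running intake rate.
Rate on top 1: 0.008303. wasps: 0.238 > 0.008303 → include.
Rate on top 2: 0.03488. large flies: 0.112 > 0.03488 → include.
Optimal diet: leafhoppers, wasps, large flies — 3 of 3 types.

3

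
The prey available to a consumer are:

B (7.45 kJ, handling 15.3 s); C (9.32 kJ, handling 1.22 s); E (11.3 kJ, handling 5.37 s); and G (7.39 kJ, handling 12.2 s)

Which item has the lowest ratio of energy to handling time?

In descending order of E/h:
C: 9.32/1.22 = 7.64 kJ/s
E: 11.3/5.37 = 2.1 kJ/s
G: 7.39/12.2 = 0.606 kJ/s
B: 7.45/15.3 = 0.487 kJ/s

B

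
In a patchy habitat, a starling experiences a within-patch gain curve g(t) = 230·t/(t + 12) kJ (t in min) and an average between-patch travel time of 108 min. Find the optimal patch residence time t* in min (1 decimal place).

36.0 min

By the marginal value theorem, leave when the instantaneous gain rate g'(t) equals the habitat-wide average g(t)/(T + t).
g'(t) = 230·12/(t + 12)². Setting 230·12/(t+12)² = 230t/[(t+12)(108+t)] gives 12(108+t) = t(t+12), so t² = 12×108 = 1296.
t* = √1296 = 36 min.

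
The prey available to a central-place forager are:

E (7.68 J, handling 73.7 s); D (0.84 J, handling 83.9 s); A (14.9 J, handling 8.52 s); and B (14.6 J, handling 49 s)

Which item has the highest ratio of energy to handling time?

A

In descending order of E/h:
A: 14.9/8.52 = 1.75 J/s
B: 14.6/49 = 0.298 J/s
E: 7.68/73.7 = 0.104 J/s
D: 0.84/83.9 = 0.01 J/s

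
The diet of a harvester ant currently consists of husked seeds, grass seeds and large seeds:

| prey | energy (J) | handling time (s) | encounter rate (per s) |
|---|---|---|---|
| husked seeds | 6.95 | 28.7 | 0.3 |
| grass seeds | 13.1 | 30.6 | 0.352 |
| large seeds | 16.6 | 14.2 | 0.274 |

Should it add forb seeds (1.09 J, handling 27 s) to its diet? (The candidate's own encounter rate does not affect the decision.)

No

Intake rate on the current diet: R = (0.3×6.95 + 0.352×13.1 + 0.274×16.6) / (1 + 0.3×28.7 + 0.352×30.6 + 0.274×14.2) = 11.24/24.27 = 0.4633 J/s.
Profitability of forb seeds: 1.09/27 = 0.04037 J/s.
Since 0.04037 < R, time spent handling forb seeds is better spent searching.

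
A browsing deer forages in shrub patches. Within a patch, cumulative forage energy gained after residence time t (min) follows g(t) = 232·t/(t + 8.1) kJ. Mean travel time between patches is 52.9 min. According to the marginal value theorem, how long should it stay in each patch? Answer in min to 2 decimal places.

20.70 min

Optimal t* satisfies g'(t*) = g(t*)/(T + t*).
g'(t) = 232·8.1/(t + 8.1)². Setting 232·8.1/(t+8.1)² = 232t/[(t+8.1)(52.9+t)] gives 8.1(52.9+t) = t(t+8.1), so t² = 8.1×52.9 = 428.5.
t* = √428.5 = 20.7 min.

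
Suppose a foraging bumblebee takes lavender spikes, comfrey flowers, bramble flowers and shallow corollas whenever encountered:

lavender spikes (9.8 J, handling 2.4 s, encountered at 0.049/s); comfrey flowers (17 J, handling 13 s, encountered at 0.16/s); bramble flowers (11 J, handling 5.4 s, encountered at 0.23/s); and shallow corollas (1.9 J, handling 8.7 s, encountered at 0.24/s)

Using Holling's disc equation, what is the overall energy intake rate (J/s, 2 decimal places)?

R = (0.049×9.8 + 0.16×17 + 0.23×11 + 0.24×1.9) / (1 + 0.049×2.4 + 0.16×13 + 0.23×5.4 + 0.24×8.7) = 6.186/6.528 = 0.9477 J/s.

0.95 J/s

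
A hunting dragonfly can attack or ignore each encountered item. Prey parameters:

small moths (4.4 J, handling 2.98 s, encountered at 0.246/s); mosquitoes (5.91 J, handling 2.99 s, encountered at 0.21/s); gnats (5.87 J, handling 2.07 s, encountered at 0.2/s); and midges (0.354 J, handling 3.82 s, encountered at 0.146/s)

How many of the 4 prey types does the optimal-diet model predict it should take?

E/h in descending order: gnats 2.84, mosquitoes 1.98, small moths 1.48, midges 0.0927 J/s. The optimal diet is the largest prefix of this list for which every included type satisfies E_i/h_i > R on the types above it.
Rate on top 1: 0.8303. mosquitoes: 1.98 > 0.8303 → include.
Rate on top 2: 1.183. small moths: 1.48 > 1.183 → include.
Rate on top 3: 1.26. midges: 0.0927 < 1.26 → exclude; stop.
Optimal diet: gnats, mosquitoes, small moths — 3 of 4 types.

3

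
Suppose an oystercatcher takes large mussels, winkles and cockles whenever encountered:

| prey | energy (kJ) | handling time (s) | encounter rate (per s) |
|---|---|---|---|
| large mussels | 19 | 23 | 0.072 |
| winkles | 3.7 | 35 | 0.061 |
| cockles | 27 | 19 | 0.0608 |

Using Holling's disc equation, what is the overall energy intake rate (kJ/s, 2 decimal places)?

0.54 kJ/s

R = Σλ_iE_i / (1 + Σλ_ih_i)
Numerator: 0.072×19 + 0.061×3.7 + 0.0608×27 = 3.235
Denominator: 1 + 0.072×23 + 0.061×35 + 0.0608×19 = 5.946
R = 3.235/5.946 = 0.5441 kJ/s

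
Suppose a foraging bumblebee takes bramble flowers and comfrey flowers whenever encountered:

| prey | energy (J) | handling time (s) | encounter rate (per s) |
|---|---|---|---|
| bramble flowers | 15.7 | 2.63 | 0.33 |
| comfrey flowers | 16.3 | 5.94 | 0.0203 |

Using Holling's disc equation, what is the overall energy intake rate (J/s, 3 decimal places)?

2.772 J/s

R = Σλ_iE_i / (1 + Σλ_ih_i)
Numerator: 0.33×15.7 + 0.0203×16.3 = 5.512
Denominator: 1 + 0.33×2.63 + 0.0203×5.94 = 1.988
R = 5.512/1.988 = 2.772 J/s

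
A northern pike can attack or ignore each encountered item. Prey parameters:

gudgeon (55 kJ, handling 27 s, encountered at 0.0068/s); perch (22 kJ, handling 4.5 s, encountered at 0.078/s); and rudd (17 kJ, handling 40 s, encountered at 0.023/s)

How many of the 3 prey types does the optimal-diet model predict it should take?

Profitabilities (E/h, kJ/s): perch 4.89, gudgeon 2.04, rudd 0.425. Add prey in this order while the next type's profitability exceeds the intake rate on those already taken.
Rate on top 1: 1.27. gudgeon: 2.04 > 1.27 → include.
Rate on top 2: 1.362. rudd: 0.425 < 1.362 → exclude; stop.
Optimal diet: perch, gudgeon — 2 of 3 types.

2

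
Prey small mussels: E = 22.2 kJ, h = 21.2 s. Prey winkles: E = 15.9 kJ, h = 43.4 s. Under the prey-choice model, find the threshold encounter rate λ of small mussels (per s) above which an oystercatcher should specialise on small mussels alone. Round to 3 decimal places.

0.025 per s

The zero-one rule: include winkles iff E₂/h₂ > λE₁/(1+λh₁). Equality gives the switch point.
λE₁h₂ = E₂ + λE₂h₁ ⇒ λ = E₂/(E₁h₂ − E₂h₁) = 15.9/(963.5 − 337.1) = 0.02538 per s.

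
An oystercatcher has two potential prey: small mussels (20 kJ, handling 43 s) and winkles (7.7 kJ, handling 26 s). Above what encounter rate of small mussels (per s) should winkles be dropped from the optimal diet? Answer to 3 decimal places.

0.041 per s

Drop winkles once their profitability E₂/h₂ falls below the rate achievable on small mussels alone: E₂/h₂ = λE₁/(1 + λh₁).
Solve for λ: λE₁h₂ = E₂(1 + λh₁) → λ(E₁h₂ − E₂h₁) = E₂ → λ = E₂/(E₁h₂ − E₂h₁).
λ = 7.7/(20×26 − 7.7×43) = 7.7/188.9 = 0.04076 per s.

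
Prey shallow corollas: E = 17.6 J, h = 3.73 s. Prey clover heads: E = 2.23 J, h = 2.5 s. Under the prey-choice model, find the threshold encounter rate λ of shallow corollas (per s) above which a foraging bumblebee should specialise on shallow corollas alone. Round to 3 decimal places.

At the threshold, the rate on shallow corollas alone equals the profitability of clover heads: λ·17.6/(1 + λ·3.73) = 2.23/2.5 = 0.892.
Rearranging, λ(17.6 − 0.892×3.73) = 0.892, so λ = 0.892/14.27 = 0.0625 per s.

0.062 per s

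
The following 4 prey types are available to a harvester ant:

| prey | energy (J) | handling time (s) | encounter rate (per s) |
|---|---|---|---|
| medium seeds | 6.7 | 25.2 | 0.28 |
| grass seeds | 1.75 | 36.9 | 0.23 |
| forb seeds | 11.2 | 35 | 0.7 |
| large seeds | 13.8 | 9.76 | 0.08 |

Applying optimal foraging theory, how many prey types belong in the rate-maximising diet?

Rank by E/h (J/s): large seeds 1.41, forb seeds 0.32, medium seeds 0.266, grass seeds 0.0474. Include each in turn until the next type's E/h falls below the running intake rate.
Rate on top 1: 0.6199. forb seeds: 0.32 < 0.6199 → exclude; stop.
Optimal diet: large seeds — 1 of 4 types.

1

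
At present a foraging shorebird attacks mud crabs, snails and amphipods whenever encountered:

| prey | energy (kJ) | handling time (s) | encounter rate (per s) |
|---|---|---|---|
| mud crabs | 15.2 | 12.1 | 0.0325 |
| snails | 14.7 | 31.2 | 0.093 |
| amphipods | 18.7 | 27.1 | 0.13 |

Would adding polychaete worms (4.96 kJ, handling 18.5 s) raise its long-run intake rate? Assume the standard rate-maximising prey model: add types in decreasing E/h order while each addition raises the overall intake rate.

Current rate: (0.0325×15.2 + 0.093×14.7 + 0.13×18.7)/(1 + 0.0325×12.1 + 0.093×31.2 + 0.13×27.1) = 0.549 kJ/s.
polychaete worms: E/h = 4.96/18.5 = 0.2681 kJ/s.
0.2681 < 0.549, so adding polychaete worms would lower the average — exclude it.

No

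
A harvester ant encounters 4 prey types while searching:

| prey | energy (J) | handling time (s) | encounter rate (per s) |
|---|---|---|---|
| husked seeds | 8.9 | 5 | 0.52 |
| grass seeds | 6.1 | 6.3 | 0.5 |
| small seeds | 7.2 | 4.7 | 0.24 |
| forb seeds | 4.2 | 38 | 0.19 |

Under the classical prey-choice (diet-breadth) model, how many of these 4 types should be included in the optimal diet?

2

E/h in descending order: husked seeds 1.78, small seeds 1.53, grass seeds 0.968, forb seeds 0.111 J/s. The optimal diet is the largest prefix of this list for which every included type satisfies E_i/h_i > R on the types above it.
Rate on top 1: 1.286. small seeds: 1.53 > 1.286 → include.
Rate on top 2: 1.344. grass seeds: 0.968 < 1.344 → exclude; stop.
Optimal diet: husked seeds, small seeds — 2 of 4 types.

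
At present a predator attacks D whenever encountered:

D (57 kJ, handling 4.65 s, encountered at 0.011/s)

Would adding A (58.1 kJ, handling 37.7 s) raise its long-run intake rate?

Yes

Intake rate on the current diet: R = (0.011×57) / (1 + 0.011×4.65) = 0.627/1.051 = 0.5965 kJ/s.
A: E/h = 58.1/37.7 = 1.541 kJ/s.
Since 1.541 > R, including A increases the long-run rate.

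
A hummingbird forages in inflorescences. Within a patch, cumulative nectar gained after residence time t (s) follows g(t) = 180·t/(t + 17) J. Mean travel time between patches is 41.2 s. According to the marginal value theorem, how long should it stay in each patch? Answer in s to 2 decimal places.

Optimal t* satisfies g'(t*) = g(t*)/(T + t*).
g'(t) = 180·17/(t + 17)². Setting 180·17/(t+17)² = 180t/[(t+17)(41.2+t)] gives 17(41.2+t) = t(t+17), so t² = 17×41.2 = 700.4.
t* = √700.4 = 26.47 s.

26.47 s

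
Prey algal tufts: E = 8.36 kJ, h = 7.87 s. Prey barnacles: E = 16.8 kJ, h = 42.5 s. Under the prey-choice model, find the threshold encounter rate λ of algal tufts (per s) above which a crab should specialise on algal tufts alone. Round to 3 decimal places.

Drop barnacles once their profitability E₂/h₂ falls below the rate achievable on algal tufts alone: E₂/h₂ = λE₁/(1 + λh₁).
Solve for λ: λE₁h₂ = E₂(1 + λh₁) → λ(E₁h₂ − E₂h₁) = E₂ → λ = E₂/(E₁h₂ − E₂h₁).
λ = 16.8/(8.36×42.5 − 16.8×7.87) = 16.8/223.1 = 0.07531 per s.

0.075 per s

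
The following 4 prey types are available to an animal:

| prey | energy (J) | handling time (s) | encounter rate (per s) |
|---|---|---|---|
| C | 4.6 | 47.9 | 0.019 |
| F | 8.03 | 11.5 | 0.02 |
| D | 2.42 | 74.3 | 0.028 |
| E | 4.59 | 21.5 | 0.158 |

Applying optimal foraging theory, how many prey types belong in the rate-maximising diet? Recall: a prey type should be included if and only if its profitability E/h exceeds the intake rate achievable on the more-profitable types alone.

2

E/h in descending order: F 0.698, E 0.213, C 0.096, D 0.0326 J/s. The optimal diet is the largest prefix of this list for which every included type satisfies E_i/h_i > R on the types above it.
Rate on top 1: 0.1306. E: 0.213 > 0.1306 → include.
Rate on top 2: 0.1914. C: 0.096 < 0.1914 → exclude; stop.
Optimal diet: F, E — 2 of 4 types.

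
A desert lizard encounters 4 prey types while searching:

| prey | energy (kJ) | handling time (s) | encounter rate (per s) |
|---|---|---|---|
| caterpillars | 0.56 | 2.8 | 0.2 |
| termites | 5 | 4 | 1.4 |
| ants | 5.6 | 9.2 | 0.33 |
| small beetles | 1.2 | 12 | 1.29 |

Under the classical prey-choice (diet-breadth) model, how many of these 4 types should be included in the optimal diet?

1

Rank by E/h (kJ/s): termites 1.25, ants 0.609, caterpillars 0.2, small beetles 0.1. Include each in turn until the next type's E/h falls below the running intake rate.
Rate on top 1: 1.061. ants: 0.609 < 1.061 → exclude; stop.
Optimal diet: termites — 1 of 4 types.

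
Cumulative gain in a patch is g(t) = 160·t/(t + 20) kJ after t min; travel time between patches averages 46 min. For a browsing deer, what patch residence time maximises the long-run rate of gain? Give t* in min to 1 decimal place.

By the marginal value theorem, leave when the instantaneous gain rate g'(t) equals the habitat-wide average g(t)/(T + t).
g'(t) = 160·20/(t + 20)². Setting 160·20/(t+20)² = 160t/[(t+20)(46+t)] gives 20(46+t) = t(t+20), so t² = 20×46 = 920.
t* = √920 = 30.33 min.

30.3 min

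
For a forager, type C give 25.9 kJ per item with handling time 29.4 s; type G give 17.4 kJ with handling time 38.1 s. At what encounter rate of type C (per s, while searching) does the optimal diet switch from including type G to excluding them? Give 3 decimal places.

At the threshold, the rate on type C alone equals the profitability of type G: λ·25.9/(1 + λ·29.4) = 17.4/38.1 = 0.4567.
Rearranging, λ(25.9 − 0.4567×29.4) = 0.4567, so λ = 0.4567/12.47 = 0.03661 per s.

0.037 per s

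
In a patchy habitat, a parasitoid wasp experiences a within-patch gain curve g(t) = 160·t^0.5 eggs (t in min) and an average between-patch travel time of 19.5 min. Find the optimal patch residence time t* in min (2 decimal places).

Maximise g(t)/(T+t): set derivative to zero → g'(t)(T+t) = g(t).
g'(t) = 0.5·160·t^-0.5. Setting 0.5·160·t^-0.5 = 160·t^0.5/(19.5+t) gives 0.5(19.5+t) = t, so 0.50·t = 0.5×19.5.
t* = 0.5×19.5/0.50 = 19.5 min.

19.50 min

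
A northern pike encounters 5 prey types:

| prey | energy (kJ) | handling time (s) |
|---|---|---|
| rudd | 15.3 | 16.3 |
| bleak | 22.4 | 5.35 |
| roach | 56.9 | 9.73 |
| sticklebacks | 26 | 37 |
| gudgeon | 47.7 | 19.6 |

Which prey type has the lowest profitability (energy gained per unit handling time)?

In descending order of E/h:
roach: 56.9/9.73 = 5.85 kJ/s
bleak: 22.4/5.35 = 4.19 kJ/s
gudgeon: 47.7/19.6 = 2.43 kJ/s
rudd: 15.3/16.3 = 0.939 kJ/s
sticklebacks: 26/37 = 0.703 kJ/s

sticklebacks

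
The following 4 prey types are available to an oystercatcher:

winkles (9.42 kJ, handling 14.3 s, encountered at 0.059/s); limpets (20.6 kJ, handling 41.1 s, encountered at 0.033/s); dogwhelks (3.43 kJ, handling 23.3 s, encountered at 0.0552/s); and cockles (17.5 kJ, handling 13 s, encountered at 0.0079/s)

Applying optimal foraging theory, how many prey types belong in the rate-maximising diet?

3

E/h in descending order: cockles 1.35, winkles 0.659, limpets 0.501, dogwhelks 0.147 kJ/s. The optimal diet is the largest prefix of this list for which every included type satisfies E_i/h_i > R on the types above it.
Rate on top 1: 0.1254. winkles: 0.659 > 0.1254 → include.
Rate on top 2: 0.3566. limpets: 0.501 > 0.3566 → include.
Rate on top 3: 0.416. dogwhelks: 0.147 < 0.416 → exclude; stop.
Optimal diet: cockles, winkles, limpets — 3 of 4 types.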